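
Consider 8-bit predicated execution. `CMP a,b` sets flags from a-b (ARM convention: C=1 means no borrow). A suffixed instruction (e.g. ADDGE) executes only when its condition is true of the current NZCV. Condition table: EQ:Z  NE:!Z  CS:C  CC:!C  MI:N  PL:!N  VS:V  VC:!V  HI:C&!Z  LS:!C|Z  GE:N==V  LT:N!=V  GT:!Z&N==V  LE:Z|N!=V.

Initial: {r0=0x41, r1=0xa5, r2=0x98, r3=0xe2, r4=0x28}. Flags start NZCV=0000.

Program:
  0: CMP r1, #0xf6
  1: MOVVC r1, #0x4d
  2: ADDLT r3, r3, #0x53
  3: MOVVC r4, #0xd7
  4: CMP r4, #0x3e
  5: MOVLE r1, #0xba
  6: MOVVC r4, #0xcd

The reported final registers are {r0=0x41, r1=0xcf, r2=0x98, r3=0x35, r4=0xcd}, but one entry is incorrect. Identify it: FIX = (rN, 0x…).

FIX = (r1, 0xba)

[0] flags=1000 → (cmp)
[1] flags=1000 VC?T → r1=0x4d
[2] flags=1000 LT?T → r3=0x35
[3] flags=1000 VC?T → r4=0xd7
[4] flags=1010 → (cmp)
[5] flags=1010 LE?T → r1=0xba
[6] flags=1010 VC?T → r4=0xcd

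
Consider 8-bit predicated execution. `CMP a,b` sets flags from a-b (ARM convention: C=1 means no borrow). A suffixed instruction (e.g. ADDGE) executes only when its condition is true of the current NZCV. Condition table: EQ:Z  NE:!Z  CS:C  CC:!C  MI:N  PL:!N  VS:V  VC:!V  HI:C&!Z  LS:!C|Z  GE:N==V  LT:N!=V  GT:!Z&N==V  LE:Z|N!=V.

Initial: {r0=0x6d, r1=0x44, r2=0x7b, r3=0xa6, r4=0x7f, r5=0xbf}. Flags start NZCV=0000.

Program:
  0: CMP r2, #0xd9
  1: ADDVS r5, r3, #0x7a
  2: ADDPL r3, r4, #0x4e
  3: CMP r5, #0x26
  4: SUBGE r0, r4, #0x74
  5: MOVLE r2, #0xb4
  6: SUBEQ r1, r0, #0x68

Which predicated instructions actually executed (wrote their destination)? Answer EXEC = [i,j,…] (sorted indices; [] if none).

0: ✓ CMP  NZCV=1001
1: ✓ ADDVS  r5←0x20
2: · ADDPL
3: ✓ CMP  NZCV=1000
4: · SUBGE
5: ✓ MOVLE  r2←0xb4
6: · SUBEQ

EXEC = [1,5]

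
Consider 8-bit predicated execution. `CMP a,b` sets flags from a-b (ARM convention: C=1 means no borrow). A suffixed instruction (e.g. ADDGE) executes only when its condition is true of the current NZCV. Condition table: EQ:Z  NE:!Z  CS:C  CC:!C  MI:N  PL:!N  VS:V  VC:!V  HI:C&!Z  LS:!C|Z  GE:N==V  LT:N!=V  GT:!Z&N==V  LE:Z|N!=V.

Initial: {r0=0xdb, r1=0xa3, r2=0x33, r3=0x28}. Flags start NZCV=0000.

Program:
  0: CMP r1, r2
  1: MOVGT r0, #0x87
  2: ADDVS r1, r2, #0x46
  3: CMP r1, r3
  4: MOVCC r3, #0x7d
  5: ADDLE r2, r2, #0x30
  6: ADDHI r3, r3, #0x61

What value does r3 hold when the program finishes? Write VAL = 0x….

VAL = 0x89

0: ✓ CMP  NZCV=0011
1: · MOVGT
2: ✓ ADDVS  r1←0x79
3: ✓ CMP  NZCV=0010
4: · MOVCC
5: · ADDLE
6: ✓ ADDHI  r3←0x89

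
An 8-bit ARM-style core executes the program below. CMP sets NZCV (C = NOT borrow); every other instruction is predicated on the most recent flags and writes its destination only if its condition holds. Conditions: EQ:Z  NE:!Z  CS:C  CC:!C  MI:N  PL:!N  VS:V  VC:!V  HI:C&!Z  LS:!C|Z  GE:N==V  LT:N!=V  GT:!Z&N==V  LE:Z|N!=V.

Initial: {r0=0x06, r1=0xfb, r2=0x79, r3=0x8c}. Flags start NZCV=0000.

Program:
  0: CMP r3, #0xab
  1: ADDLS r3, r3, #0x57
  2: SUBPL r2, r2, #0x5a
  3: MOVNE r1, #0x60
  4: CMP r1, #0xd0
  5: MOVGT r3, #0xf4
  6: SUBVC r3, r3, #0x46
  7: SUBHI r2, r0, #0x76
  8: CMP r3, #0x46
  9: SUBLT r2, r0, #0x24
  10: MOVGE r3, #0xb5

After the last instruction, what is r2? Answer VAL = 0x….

0: ✓ CMP  NZCV=1000
1: ✓ ADDLS  r3←0xe3
2: · SUBPL
3: ✓ MOVNE  r1←0x60
4: ✓ CMP  NZCV=1001
5: ✓ MOVGT  r3←0xf4
6: · SUBVC
7: · SUBHI
8: ✓ CMP  NZCV=1010
9: ✓ SUBLT  r2←0xe2
10: · MOVGE

VAL = 0xe2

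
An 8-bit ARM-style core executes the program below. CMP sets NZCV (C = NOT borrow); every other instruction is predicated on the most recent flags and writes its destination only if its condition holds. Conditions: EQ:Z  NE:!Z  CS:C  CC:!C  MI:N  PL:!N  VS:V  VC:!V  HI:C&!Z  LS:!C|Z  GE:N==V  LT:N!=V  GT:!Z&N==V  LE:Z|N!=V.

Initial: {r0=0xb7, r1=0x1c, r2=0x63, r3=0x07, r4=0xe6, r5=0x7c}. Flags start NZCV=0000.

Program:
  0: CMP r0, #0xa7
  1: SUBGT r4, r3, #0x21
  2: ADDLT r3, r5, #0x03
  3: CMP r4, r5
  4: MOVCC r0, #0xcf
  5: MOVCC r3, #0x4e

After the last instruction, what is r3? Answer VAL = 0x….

VAL = 0x07

0: ✓ CMP  NZCV=0010
1: ✓ SUBGT  r4←0xe6
2: · ADDLT
3: ✓ CMP  NZCV=0011
4: · MOVCC
5: · MOVCC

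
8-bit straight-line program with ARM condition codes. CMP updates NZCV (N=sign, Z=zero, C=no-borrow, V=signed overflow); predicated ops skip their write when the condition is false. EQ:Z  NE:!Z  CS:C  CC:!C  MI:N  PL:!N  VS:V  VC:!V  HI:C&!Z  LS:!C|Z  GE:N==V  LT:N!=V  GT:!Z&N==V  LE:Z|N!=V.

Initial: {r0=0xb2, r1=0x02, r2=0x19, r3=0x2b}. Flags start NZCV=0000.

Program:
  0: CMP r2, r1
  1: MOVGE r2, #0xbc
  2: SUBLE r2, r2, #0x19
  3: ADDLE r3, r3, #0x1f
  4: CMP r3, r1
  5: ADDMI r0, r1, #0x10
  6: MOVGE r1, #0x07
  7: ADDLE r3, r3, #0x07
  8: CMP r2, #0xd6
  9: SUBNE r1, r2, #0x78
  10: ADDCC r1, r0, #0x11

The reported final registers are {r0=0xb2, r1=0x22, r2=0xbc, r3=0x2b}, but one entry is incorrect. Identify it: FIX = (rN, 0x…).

[0] flags=0010 → (cmp)
[1] flags=0010 GE?T → r2=0xbc
[2] flags=0010 LE?F → skip
[3] flags=0010 LE?F → skip
[4] flags=0010 → (cmp)
[5] flags=0010 MI?F → skip
[6] flags=0010 GE?T → r1=0x07
[7] flags=0010 LE?F → skip
[8] flags=1000 → (cmp)
[9] flags=1000 NE?T → r1=0x44
[10] flags=1000 CC?T → r1=0xc3

FIX = (r1, 0xc3)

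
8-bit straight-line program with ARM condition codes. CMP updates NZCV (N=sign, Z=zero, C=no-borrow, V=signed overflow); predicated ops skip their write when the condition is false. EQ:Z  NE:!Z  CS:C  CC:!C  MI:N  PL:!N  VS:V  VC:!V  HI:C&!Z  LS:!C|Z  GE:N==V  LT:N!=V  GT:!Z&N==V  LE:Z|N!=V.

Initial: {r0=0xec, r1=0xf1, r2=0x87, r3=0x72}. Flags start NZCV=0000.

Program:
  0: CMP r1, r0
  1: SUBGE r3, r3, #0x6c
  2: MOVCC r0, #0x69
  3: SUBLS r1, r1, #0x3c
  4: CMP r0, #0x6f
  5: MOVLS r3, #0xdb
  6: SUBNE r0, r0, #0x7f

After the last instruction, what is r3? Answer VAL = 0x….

VAL = 0x06

[0] flags=0010 → (cmp)
[1] flags=0010 GE?T → r3=0x06
[2] flags=0010 CC?F → skip
[3] flags=0010 LS?F → skip
[4] flags=0011 → (cmp)
[5] flags=0011 LS?F → skip
[6] flags=0011 NE?T → r0=0x6d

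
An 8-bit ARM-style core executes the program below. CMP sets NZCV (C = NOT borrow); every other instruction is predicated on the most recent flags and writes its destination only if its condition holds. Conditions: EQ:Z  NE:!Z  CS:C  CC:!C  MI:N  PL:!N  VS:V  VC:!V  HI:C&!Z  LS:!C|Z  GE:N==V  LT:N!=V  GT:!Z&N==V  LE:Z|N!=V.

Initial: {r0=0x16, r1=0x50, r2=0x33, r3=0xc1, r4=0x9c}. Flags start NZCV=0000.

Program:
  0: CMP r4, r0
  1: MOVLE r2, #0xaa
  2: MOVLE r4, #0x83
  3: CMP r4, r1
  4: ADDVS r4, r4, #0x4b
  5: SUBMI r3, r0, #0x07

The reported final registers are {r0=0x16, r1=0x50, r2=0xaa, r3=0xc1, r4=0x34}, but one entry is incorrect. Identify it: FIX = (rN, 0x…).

FIX = (r4, 0xce)

0: ✓ CMP  NZCV=1010
1: ✓ MOVLE  r2←0xaa
2: ✓ MOVLE  r4←0x83
3: ✓ CMP  NZCV=0011
4: ✓ ADDVS  r4←0xce
5: · SUBMI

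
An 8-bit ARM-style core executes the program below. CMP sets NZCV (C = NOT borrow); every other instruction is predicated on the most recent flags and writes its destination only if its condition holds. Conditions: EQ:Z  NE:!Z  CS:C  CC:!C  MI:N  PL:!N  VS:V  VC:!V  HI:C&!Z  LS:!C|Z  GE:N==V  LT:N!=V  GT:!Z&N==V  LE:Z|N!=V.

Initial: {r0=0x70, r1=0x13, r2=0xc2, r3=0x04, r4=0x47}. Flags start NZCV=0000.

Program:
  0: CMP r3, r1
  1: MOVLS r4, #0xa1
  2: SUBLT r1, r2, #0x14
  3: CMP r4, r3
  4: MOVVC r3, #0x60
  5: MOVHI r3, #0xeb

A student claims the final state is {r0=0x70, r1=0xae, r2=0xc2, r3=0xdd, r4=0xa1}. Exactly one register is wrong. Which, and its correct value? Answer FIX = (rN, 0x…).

FIX = (r3, 0xeb)

0: ✓ CMP  NZCV=1000
1: ✓ MOVLS  r4←0xa1
2: ✓ SUBLT  r1←0xae
3: ✓ CMP  NZCV=1010
4: ✓ MOVVC  r3←0x60
5: ✓ MOVHI  r3←0xeb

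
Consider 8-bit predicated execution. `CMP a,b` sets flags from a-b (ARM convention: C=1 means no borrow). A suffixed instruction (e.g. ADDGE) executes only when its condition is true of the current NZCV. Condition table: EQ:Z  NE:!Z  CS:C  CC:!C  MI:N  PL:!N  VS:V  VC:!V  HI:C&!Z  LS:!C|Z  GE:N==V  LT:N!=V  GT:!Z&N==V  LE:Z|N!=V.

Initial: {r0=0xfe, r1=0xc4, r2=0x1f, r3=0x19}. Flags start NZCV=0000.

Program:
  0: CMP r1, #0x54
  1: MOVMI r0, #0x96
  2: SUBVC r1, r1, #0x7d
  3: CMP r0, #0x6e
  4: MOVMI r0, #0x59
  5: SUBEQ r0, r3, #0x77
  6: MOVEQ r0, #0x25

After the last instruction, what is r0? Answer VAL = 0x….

VAL = 0x59

0: ✓ CMP  NZCV=0011
1: · MOVMI
2: · SUBVC
3: ✓ CMP  NZCV=1010
4: ✓ MOVMI  r0←0x59
5: · SUBEQ
6: · MOVEQ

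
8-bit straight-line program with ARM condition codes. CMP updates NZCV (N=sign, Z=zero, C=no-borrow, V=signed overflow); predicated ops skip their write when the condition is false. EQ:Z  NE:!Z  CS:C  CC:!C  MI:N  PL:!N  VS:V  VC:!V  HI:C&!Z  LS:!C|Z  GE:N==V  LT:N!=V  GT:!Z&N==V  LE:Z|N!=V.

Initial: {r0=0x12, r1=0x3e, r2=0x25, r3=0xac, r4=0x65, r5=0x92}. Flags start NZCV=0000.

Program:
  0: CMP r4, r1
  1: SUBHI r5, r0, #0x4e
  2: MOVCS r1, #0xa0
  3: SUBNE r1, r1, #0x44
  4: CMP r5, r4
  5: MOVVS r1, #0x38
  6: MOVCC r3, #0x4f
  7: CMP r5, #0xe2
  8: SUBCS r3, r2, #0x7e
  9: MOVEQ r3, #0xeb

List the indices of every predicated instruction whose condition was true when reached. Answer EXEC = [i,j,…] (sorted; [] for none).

EXEC = [1,2,3,5]

0: ✓ CMP  NZCV=0010
1: ✓ SUBHI  r5←0xc4
2: ✓ MOVCS  r1←0xa0
3: ✓ SUBNE  r1←0x5c
4: ✓ CMP  NZCV=0011
5: ✓ MOVVS  r1←0x38
6: · MOVCC
7: ✓ CMP  NZCV=1000
8: · SUBCS
9: · MOVEQ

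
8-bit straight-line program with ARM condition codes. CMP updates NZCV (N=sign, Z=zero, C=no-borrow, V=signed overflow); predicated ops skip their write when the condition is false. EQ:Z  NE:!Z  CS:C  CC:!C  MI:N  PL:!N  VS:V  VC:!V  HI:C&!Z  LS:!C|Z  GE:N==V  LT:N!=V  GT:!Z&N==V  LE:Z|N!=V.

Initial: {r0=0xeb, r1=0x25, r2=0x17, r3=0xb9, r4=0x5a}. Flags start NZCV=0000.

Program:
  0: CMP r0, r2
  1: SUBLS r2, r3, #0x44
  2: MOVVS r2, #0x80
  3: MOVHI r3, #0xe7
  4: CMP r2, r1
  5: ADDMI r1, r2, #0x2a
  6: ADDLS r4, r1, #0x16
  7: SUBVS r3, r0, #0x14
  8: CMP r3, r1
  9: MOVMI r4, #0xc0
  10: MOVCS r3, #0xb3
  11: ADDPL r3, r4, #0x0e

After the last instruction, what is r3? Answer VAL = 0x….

VAL = 0xb3

[0] flags=1010 → (cmp)
[1] flags=1010 LS?F → skip
[2] flags=1010 VS?F → skip
[3] flags=1010 HI?T → r3=0xe7
[4] flags=1000 → (cmp)
[5] flags=1000 MI?T → r1=0x41
[6] flags=1000 LS?T → r4=0x57
[7] flags=1000 VS?F → skip
[8] flags=1010 → (cmp)
[9] flags=1010 MI?T → r4=0xc0
[10] flags=1010 CS?T → r3=0xb3
[11] flags=1010 PL?F → skip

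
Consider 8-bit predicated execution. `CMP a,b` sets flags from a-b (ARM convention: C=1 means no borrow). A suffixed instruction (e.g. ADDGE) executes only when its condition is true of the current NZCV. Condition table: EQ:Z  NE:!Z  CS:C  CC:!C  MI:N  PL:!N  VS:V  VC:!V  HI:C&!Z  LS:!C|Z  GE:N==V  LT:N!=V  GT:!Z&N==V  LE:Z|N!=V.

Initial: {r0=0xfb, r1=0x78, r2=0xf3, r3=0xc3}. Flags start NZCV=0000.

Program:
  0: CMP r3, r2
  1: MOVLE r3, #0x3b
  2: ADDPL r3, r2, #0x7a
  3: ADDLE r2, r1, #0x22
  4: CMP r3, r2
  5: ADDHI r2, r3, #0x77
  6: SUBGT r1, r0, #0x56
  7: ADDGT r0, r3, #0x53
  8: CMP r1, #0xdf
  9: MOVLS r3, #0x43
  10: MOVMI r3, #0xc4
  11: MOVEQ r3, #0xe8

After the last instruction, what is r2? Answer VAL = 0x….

VAL = 0x9a

0: ✓ CMP  NZCV=1000
1: ✓ MOVLE  r3←0x3b
2: · ADDPL
3: ✓ ADDLE  r2←0x9a
4: ✓ CMP  NZCV=1001
5: · ADDHI
6: ✓ SUBGT  r1←0xa5
7: ✓ ADDGT  r0←0x8e
8: ✓ CMP  NZCV=1000
9: ✓ MOVLS  r3←0x43
10: ✓ MOVMI  r3←0xc4
11: · MOVEQ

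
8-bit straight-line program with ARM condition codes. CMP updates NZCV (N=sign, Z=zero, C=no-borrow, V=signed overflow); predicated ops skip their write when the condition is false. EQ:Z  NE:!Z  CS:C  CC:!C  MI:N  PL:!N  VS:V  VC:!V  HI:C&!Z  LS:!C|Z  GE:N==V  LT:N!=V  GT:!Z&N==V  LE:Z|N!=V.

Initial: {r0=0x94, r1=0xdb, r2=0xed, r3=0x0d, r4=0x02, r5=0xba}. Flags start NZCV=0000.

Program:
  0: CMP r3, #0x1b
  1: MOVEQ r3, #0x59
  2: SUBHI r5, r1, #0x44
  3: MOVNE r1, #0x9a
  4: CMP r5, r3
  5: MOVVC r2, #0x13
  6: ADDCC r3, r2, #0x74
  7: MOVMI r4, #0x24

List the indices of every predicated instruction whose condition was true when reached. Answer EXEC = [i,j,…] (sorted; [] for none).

0: ✓ CMP  NZCV=1000
1: · MOVEQ
2: · SUBHI
3: ✓ MOVNE  r1←0x9a
4: ✓ CMP  NZCV=1010
5: ✓ MOVVC  r2←0x13
6: · ADDCC
7: ✓ MOVMI  r4←0x24

EXEC = [3,5,7]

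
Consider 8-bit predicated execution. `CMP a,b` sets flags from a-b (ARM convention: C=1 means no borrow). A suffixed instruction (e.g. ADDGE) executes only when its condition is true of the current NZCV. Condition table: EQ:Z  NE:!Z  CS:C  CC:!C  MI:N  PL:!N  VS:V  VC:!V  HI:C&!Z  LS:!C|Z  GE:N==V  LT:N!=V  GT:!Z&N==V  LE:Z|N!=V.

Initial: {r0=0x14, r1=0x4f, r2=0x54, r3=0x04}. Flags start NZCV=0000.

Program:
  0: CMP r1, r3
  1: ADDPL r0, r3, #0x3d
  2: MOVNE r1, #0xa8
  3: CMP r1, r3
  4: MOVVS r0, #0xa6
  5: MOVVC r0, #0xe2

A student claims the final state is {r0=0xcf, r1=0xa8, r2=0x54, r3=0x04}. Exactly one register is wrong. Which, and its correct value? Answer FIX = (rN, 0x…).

FIX = (r0, 0xe2)

[0] flags=0010 → (cmp)
[1] flags=0010 PL?T → r0=0x41
[2] flags=0010 NE?T → r1=0xa8
[3] flags=1010 → (cmp)
[4] flags=1010 VS?F → skip
[5] flags=1010 VC?T → r0=0xe2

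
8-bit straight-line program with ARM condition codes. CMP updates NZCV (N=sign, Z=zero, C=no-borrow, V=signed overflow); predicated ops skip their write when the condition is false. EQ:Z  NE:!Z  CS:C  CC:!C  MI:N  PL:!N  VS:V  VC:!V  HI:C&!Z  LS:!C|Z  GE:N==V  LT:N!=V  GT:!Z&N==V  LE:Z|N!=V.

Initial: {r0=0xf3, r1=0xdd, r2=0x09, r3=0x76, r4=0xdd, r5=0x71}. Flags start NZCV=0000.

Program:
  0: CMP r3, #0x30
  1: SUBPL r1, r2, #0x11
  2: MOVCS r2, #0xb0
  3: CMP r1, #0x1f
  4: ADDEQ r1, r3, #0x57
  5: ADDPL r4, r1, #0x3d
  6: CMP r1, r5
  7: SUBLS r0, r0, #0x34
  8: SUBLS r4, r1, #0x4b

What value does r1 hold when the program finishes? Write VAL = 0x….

VAL = 0xf8

0: ✓ CMP  NZCV=0010
1: ✓ SUBPL  r1←0xf8
2: ✓ MOVCS  r2←0xb0
3: ✓ CMP  NZCV=1010
4: · ADDEQ
5: · ADDPL
6: ✓ CMP  NZCV=1010
7: · SUBLS
8: · SUBLS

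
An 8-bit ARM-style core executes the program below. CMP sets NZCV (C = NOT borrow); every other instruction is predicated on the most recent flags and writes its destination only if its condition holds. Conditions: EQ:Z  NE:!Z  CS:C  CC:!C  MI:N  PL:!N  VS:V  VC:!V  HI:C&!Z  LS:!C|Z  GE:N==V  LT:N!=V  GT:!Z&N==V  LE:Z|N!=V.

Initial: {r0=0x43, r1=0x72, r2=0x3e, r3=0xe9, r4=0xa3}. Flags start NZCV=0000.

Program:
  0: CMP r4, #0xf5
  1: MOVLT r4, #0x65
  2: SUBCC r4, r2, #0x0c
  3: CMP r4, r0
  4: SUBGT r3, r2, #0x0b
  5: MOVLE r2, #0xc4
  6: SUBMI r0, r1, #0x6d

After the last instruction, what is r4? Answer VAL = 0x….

VAL = 0x32

[0] flags=1000 → (cmp)
[1] flags=1000 LT?T → r4=0x65
[2] flags=1000 CC?T → r4=0x32
[3] flags=1000 → (cmp)
[4] flags=1000 GT?F → skip
[5] flags=1000 LE?T → r2=0xc4
[6] flags=1000 MI?T → r0=0x05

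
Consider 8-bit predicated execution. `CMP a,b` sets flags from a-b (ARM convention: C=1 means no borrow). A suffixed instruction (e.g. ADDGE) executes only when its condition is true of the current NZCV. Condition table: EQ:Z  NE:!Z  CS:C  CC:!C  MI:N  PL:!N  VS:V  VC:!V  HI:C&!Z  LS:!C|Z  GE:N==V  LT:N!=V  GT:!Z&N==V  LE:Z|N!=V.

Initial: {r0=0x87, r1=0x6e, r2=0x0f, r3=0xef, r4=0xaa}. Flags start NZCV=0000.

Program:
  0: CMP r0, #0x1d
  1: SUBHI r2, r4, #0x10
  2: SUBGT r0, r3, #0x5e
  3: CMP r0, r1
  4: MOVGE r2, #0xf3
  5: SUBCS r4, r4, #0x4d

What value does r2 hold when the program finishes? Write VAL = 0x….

VAL = 0x9a

0: ✓ CMP  NZCV=0011
1: ✓ SUBHI  r2←0x9a
2: · SUBGT
3: ✓ CMP  NZCV=0011
4: · MOVGE
5: ✓ SUBCS  r4←0x5d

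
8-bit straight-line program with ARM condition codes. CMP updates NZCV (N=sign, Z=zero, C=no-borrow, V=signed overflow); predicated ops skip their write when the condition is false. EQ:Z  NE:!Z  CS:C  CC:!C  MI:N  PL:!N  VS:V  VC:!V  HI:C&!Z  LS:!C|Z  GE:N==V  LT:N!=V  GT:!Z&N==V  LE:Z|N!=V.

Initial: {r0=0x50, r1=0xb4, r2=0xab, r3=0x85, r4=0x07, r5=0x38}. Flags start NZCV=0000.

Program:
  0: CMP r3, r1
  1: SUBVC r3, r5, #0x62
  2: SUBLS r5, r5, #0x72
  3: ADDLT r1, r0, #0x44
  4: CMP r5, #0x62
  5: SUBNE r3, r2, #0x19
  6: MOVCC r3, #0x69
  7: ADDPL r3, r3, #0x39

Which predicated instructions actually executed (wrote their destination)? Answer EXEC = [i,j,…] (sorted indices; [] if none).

EXEC = [1,2,3,5,7]

[0] flags=1000 → (cmp)
[1] flags=1000 VC?T → r3=0xd6
[2] flags=1000 LS?T → r5=0xc6
[3] flags=1000 LT?T → r1=0x94
[4] flags=0011 → (cmp)
[5] flags=0011 NE?T → r3=0x92
[6] flags=0011 CC?F → skip
[7] flags=0011 PL?T → r3=0xcb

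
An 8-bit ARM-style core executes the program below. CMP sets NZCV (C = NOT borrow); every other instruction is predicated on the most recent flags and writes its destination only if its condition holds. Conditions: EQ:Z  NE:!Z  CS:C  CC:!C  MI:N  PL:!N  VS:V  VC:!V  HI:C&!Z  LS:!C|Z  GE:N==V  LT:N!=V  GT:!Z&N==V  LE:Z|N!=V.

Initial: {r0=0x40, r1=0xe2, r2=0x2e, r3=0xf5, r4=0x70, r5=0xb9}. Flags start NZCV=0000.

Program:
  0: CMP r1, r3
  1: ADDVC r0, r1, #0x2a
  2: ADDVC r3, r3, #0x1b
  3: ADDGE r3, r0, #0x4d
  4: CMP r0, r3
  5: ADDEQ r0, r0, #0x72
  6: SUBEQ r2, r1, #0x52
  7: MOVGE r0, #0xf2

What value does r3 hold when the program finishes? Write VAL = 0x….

[0] flags=1000 → (cmp)
[1] flags=1000 VC?T → r0=0x0c
[2] flags=1000 VC?T → r3=0x10
[3] flags=1000 GE?F → skip
[4] flags=1000 → (cmp)
[5] flags=1000 EQ?F → skip
[6] flags=1000 EQ?F → skip
[7] flags=1000 GE?F → skip

VAL = 0x10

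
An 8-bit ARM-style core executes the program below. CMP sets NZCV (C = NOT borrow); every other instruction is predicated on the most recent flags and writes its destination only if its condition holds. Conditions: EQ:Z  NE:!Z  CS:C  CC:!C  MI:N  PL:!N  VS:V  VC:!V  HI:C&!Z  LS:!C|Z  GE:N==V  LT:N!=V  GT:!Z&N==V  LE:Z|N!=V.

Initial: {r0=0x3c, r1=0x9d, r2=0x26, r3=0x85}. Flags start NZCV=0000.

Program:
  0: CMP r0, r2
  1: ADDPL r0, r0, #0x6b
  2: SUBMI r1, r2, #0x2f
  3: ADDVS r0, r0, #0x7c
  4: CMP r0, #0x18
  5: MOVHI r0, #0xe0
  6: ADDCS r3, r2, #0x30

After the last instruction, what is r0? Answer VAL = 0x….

VAL = 0xe0

[0] flags=0010 → (cmp)
[1] flags=0010 PL?T → r0=0xa7
[2] flags=0010 MI?F → skip
[3] flags=0010 VS?F → skip
[4] flags=1010 → (cmp)
[5] flags=1010 HI?T → r0=0xe0
[6] flags=1010 CS?T → r3=0x56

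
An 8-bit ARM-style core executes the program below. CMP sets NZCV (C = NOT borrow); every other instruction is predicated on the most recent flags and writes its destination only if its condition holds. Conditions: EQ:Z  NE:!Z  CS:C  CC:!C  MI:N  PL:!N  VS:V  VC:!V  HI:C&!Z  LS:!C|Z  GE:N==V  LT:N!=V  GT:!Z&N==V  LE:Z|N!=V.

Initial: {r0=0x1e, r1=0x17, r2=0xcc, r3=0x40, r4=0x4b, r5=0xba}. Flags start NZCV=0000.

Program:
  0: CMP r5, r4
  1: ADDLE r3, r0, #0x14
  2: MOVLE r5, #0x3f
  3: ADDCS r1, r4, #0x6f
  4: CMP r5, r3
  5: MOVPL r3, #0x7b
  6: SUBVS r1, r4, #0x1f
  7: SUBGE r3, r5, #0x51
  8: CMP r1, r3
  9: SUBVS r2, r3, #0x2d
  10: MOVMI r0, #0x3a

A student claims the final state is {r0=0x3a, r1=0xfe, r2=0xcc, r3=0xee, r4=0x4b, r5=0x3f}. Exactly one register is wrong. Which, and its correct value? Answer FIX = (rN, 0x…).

FIX = (r1, 0xba)

[0] flags=0011 → (cmp)
[1] flags=0011 LE?T → r3=0x32
[2] flags=0011 LE?T → r5=0x3f
[3] flags=0011 CS?T → r1=0xba
[4] flags=0010 → (cmp)
[5] flags=0010 PL?T → r3=0x7b
[6] flags=0010 VS?F → skip
[7] flags=0010 GE?T → r3=0xee
[8] flags=1000 → (cmp)
[9] flags=1000 VS?F → skip
[10] flags=1000 MI?T → r0=0x3a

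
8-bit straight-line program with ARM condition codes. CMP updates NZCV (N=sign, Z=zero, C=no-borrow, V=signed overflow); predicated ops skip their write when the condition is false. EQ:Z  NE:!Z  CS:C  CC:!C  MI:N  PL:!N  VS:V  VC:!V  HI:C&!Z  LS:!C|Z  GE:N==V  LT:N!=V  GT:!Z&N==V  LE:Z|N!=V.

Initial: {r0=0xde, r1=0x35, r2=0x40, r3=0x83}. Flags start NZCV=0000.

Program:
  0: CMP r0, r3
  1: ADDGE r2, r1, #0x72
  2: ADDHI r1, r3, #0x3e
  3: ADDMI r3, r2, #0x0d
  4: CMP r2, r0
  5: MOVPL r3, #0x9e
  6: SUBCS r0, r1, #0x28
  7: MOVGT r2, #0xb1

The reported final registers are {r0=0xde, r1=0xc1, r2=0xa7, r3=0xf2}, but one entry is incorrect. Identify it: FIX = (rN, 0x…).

[0] flags=0010 → (cmp)
[1] flags=0010 GE?T → r2=0xa7
[2] flags=0010 HI?T → r1=0xc1
[3] flags=0010 MI?F → skip
[4] flags=1000 → (cmp)
[5] flags=1000 PL?F → skip
[6] flags=1000 CS?F → skip
[7] flags=1000 GT?F → skip

FIX = (r3, 0x83)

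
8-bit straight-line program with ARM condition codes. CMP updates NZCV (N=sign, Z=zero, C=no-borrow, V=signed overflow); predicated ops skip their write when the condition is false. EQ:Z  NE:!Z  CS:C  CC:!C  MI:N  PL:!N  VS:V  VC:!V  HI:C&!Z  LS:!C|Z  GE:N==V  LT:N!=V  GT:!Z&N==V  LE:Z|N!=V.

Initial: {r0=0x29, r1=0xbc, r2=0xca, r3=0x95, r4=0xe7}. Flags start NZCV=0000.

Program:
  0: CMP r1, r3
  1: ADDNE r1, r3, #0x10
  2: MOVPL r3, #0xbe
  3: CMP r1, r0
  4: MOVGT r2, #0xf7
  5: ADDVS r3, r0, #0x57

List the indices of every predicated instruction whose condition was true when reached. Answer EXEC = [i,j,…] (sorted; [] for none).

EXEC = [1,2,5]

[0] flags=0010 → (cmp)
[1] flags=0010 NE?T → r1=0xa5
[2] flags=0010 PL?T → r3=0xbe
[3] flags=0011 → (cmp)
[4] flags=0011 GT?F → skip
[5] flags=0011 VS?T → r3=0x80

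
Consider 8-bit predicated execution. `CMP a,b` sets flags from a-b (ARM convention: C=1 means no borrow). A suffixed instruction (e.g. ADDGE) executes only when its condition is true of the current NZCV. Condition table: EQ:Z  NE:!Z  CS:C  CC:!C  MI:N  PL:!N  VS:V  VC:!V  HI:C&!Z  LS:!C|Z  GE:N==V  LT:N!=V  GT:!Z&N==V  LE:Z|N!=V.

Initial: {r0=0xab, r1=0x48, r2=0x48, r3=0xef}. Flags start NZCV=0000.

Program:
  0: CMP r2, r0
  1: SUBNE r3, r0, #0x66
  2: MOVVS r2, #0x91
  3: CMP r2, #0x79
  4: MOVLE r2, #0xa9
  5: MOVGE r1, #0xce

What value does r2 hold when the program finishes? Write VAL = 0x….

VAL = 0xa9

0: ✓ CMP  NZCV=1001
1: ✓ SUBNE  r3←0x45
2: ✓ MOVVS  r2←0x91
3: ✓ CMP  NZCV=0011
4: ✓ MOVLE  r2←0xa9
5: · MOVGE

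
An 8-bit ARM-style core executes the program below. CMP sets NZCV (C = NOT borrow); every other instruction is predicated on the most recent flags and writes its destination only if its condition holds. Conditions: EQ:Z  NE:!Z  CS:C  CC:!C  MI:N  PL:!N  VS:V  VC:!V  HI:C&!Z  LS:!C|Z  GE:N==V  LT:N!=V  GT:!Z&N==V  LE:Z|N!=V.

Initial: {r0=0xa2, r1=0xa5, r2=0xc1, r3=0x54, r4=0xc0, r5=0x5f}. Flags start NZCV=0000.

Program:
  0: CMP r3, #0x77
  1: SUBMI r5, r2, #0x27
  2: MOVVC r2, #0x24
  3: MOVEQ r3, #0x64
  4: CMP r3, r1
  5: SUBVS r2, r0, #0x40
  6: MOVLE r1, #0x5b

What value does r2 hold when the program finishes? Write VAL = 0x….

[0] flags=1000 → (cmp)
[1] flags=1000 MI?T → r5=0x9a
[2] flags=1000 VC?T → r2=0x24
[3] flags=1000 EQ?F → skip
[4] flags=1001 → (cmp)
[5] flags=1001 VS?T → r2=0x62
[6] flags=1001 LE?F → skip

VAL = 0x62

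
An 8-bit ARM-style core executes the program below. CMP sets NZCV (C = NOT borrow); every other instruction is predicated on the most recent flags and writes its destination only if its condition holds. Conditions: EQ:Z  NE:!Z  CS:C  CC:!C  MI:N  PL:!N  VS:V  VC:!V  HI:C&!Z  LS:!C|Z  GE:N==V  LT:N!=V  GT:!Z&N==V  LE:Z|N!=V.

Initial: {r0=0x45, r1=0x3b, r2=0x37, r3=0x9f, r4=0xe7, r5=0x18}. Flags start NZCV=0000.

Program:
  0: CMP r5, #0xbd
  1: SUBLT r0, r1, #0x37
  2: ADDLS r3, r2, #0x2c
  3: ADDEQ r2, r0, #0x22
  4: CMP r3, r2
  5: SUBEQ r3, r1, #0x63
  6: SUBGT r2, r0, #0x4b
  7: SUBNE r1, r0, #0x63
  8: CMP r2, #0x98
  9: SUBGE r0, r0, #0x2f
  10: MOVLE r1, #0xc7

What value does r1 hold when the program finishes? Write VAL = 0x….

VAL = 0xe2

0: ✓ CMP  NZCV=0000
1: · SUBLT
2: ✓ ADDLS  r3←0x63
3: · ADDEQ
4: ✓ CMP  NZCV=0010
5: · SUBEQ
6: ✓ SUBGT  r2←0xfa
7: ✓ SUBNE  r1←0xe2
8: ✓ CMP  NZCV=0010
9: ✓ SUBGE  r0←0x16
10: · MOVLE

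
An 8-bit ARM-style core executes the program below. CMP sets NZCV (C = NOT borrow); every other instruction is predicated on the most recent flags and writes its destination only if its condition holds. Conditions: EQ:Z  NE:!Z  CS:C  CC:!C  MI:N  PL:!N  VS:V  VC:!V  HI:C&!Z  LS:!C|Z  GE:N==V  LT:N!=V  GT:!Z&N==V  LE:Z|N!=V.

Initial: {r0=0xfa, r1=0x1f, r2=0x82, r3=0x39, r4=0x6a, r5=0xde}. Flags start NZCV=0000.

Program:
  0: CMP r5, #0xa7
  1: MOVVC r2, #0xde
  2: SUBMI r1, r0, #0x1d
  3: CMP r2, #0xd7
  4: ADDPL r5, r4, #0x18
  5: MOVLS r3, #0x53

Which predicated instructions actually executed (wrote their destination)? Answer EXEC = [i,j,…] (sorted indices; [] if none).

EXEC = [1,4]

[0] flags=0010 → (cmp)
[1] flags=0010 VC?T → r2=0xde
[2] flags=0010 MI?F → skip
[3] flags=0010 → (cmp)
[4] flags=0010 PL?T → r5=0x82
[5] flags=0010 LS?F → skip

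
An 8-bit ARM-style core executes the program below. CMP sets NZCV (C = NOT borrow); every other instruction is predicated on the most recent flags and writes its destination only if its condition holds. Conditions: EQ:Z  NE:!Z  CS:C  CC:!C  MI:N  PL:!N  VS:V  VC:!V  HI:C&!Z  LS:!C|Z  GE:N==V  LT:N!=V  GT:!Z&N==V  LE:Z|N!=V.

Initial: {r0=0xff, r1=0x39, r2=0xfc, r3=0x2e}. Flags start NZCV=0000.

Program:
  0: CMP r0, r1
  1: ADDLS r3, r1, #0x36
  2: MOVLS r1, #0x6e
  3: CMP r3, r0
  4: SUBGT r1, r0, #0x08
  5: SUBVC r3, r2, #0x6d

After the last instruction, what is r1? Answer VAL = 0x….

VAL = 0xf7

0: ✓ CMP  NZCV=1010
1: · ADDLS
2: · MOVLS
3: ✓ CMP  NZCV=0000
4: ✓ SUBGT  r1←0xf7
5: ✓ SUBVC  r3←0x8f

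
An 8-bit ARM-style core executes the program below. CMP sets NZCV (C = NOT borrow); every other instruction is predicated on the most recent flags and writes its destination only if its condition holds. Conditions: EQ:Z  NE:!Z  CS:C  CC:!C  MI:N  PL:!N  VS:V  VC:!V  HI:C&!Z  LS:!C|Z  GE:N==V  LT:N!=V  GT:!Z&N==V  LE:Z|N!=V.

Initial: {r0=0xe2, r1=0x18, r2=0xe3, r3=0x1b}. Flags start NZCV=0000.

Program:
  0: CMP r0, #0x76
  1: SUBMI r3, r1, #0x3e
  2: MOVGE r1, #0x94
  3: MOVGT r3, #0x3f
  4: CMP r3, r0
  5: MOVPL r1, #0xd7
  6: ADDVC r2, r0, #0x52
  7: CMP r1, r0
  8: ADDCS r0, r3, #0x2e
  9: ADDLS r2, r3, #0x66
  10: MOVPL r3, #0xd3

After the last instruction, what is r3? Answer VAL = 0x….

VAL = 0x1b

0: ✓ CMP  NZCV=0011
1: · SUBMI
2: · MOVGE
3: · MOVGT
4: ✓ CMP  NZCV=0000
5: ✓ MOVPL  r1←0xd7
6: ✓ ADDVC  r2←0x34
7: ✓ CMP  NZCV=1000
8: · ADDCS
9: ✓ ADDLS  r2←0x81
10: · MOVPL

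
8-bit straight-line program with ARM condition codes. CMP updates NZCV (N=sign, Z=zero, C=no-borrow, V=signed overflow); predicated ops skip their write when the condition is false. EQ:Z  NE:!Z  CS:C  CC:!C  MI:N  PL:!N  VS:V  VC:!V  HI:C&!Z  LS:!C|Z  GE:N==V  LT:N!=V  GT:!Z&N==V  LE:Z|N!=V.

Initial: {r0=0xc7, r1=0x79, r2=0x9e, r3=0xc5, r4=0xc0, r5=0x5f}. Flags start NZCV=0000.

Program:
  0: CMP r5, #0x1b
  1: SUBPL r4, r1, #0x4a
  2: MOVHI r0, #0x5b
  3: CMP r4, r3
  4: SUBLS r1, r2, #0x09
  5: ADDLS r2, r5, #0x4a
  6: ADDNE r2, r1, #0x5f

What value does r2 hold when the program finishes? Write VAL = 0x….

VAL = 0xf4

0: ✓ CMP  NZCV=0010
1: ✓ SUBPL  r4←0x2f
2: ✓ MOVHI  r0←0x5b
3: ✓ CMP  NZCV=0000
4: ✓ SUBLS  r1←0x95
5: ✓ ADDLS  r2←0xa9
6: ✓ ADDNE  r2←0xf4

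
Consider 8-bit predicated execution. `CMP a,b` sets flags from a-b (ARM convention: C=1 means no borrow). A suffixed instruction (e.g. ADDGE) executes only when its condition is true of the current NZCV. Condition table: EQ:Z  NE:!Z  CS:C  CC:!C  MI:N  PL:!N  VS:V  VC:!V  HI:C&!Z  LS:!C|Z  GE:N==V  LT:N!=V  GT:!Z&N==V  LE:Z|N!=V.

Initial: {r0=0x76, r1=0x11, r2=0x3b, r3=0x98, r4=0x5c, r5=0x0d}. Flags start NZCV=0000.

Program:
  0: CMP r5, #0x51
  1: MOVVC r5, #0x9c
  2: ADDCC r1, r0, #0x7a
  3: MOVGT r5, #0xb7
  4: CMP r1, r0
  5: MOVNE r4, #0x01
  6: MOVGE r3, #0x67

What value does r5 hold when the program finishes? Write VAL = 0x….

VAL = 0x9c

[0] flags=1000 → (cmp)
[1] flags=1000 VC?T → r5=0x9c
[2] flags=1000 CC?T → r1=0xf0
[3] flags=1000 GT?F → skip
[4] flags=0011 → (cmp)
[5] flags=0011 NE?T → r4=0x01
[6] flags=0011 GE?F → skip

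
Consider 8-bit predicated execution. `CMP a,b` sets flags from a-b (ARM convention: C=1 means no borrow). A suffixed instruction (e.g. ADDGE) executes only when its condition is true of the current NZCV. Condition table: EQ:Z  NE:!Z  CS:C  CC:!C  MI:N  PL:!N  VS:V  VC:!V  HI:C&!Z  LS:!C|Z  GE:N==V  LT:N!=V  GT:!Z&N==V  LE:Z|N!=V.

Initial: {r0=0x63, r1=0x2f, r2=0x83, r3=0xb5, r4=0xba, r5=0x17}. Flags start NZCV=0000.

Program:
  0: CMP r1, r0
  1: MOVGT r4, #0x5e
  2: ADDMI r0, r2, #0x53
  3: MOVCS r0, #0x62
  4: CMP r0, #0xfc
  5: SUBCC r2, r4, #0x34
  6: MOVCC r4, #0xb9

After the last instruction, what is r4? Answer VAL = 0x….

VAL = 0xb9

[0] flags=1000 → (cmp)
[1] flags=1000 GT?F → skip
[2] flags=1000 MI?T → r0=0xd6
[3] flags=1000 CS?F → skip
[4] flags=1000 → (cmp)
[5] flags=1000 CC?T → r2=0x86
[6] flags=1000 CC?T → r4=0xb9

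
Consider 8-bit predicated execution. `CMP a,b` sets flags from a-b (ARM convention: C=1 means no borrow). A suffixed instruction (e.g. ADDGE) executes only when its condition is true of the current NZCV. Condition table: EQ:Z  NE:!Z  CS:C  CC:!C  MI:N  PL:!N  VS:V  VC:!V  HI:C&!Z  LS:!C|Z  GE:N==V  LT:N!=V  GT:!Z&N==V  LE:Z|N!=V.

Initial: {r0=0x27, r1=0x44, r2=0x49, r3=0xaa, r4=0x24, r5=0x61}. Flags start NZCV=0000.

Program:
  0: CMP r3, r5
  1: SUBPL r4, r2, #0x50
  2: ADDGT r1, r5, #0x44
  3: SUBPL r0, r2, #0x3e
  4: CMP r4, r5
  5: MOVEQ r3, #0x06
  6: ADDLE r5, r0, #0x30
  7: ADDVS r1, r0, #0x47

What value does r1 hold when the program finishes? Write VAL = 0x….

VAL = 0x44

[0] flags=0011 → (cmp)
[1] flags=0011 PL?T → r4=0xf9
[2] flags=0011 GT?F → skip
[3] flags=0011 PL?T → r0=0x0b
[4] flags=1010 → (cmp)
[5] flags=1010 EQ?F → skip
[6] flags=1010 LE?T → r5=0x3b
[7] flags=1010 VS?F → skip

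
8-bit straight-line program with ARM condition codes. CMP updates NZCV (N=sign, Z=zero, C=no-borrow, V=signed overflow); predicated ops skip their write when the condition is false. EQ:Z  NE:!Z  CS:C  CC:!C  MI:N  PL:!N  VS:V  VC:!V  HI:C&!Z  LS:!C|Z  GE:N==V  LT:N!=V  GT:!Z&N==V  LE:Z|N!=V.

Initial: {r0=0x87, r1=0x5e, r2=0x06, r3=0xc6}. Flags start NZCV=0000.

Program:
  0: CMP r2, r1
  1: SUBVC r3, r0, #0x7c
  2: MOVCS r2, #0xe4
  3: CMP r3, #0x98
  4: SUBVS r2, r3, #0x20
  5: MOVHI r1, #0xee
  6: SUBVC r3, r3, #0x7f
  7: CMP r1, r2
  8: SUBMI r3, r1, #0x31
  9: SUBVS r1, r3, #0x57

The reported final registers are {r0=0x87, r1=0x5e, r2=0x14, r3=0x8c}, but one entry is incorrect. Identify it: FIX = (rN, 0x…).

FIX = (r2, 0x06)

0: ✓ CMP  NZCV=1000
1: ✓ SUBVC  r3←0x0b
2: · MOVCS
3: ✓ CMP  NZCV=0000
4: · SUBVS
5: · MOVHI
6: ✓ SUBVC  r3←0x8c
7: ✓ CMP  NZCV=0010
8: · SUBMI
9: · SUBVS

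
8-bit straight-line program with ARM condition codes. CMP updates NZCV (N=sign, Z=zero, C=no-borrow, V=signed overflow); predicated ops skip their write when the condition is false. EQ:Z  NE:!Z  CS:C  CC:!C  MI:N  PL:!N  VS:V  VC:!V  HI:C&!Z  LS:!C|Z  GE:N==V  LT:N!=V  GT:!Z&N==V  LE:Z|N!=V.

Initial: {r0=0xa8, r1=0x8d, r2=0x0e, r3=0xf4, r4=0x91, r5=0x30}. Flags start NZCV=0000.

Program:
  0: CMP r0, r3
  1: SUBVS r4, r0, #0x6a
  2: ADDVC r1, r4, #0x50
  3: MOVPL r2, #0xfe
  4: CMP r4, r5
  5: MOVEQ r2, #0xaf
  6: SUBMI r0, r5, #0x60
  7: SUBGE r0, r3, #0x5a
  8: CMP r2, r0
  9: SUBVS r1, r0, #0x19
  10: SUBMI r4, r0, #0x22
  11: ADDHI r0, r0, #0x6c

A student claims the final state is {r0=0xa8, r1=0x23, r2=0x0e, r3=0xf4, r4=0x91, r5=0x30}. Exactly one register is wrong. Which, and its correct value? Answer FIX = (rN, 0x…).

[0] flags=1000 → (cmp)
[1] flags=1000 VS?F → skip
[2] flags=1000 VC?T → r1=0xe1
[3] flags=1000 PL?F → skip
[4] flags=0011 → (cmp)
[5] flags=0011 EQ?F → skip
[6] flags=0011 MI?F → skip
[7] flags=0011 GE?F → skip
[8] flags=0000 → (cmp)
[9] flags=0000 VS?F → skip
[10] flags=0000 MI?F → skip
[11] flags=0000 HI?F → skip

FIX = (r1, 0xe1)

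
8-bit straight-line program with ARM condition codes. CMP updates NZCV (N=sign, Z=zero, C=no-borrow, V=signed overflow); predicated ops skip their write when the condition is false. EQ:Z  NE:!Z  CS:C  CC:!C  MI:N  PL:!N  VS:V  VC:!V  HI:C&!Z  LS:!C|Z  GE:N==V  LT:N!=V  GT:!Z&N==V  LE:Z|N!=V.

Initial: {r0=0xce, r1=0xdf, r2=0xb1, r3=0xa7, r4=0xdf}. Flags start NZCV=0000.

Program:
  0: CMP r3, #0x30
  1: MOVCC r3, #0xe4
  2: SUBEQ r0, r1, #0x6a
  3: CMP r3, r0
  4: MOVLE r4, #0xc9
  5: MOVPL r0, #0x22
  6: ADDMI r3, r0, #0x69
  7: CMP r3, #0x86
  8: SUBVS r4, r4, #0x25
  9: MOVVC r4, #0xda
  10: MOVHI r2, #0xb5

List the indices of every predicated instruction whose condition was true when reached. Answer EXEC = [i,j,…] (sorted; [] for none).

0: ✓ CMP  NZCV=0011
1: · MOVCC
2: · SUBEQ
3: ✓ CMP  NZCV=1000
4: ✓ MOVLE  r4←0xc9
5: · MOVPL
6: ✓ ADDMI  r3←0x37
7: ✓ CMP  NZCV=1001
8: ✓ SUBVS  r4←0xa4
9: · MOVVC
10: · MOVHI

EXEC = [4,6,8]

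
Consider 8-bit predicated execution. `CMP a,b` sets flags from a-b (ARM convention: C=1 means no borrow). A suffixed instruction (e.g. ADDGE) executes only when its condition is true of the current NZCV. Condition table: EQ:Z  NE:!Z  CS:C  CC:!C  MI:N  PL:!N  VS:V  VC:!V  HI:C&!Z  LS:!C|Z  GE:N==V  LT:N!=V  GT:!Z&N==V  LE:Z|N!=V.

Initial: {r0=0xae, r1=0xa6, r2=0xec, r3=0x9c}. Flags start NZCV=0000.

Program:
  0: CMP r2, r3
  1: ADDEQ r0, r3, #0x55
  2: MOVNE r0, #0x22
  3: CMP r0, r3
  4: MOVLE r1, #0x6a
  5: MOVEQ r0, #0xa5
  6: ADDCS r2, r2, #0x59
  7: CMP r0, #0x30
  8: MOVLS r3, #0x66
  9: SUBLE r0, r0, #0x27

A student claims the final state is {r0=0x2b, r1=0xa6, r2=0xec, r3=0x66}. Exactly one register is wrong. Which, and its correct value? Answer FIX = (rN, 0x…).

FIX = (r0, 0xfb)

0: ✓ CMP  NZCV=0010
1: · ADDEQ
2: ✓ MOVNE  r0←0x22
3: ✓ CMP  NZCV=1001
4: · MOVLE
5: · MOVEQ
6: · ADDCS
7: ✓ CMP  NZCV=1000
8: ✓ MOVLS  r3←0x66
9: ✓ SUBLE  r0←0xfb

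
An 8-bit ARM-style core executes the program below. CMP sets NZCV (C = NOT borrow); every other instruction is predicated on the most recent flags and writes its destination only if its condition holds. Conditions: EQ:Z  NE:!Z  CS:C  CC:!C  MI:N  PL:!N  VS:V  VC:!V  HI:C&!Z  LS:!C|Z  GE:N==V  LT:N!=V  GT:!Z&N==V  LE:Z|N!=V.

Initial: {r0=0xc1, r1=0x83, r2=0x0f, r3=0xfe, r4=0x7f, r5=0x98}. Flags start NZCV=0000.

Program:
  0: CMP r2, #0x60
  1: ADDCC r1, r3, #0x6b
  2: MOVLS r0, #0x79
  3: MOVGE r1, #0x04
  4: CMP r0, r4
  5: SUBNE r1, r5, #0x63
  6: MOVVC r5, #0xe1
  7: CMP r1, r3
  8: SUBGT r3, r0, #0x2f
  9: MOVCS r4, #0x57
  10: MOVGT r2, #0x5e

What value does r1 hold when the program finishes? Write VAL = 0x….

[0] flags=1000 → (cmp)
[1] flags=1000 CC?T → r1=0x69
[2] flags=1000 LS?T → r0=0x79
[3] flags=1000 GE?F → skip
[4] flags=1000 → (cmp)
[5] flags=1000 NE?T → r1=0x35
[6] flags=1000 VC?T → r5=0xe1
[7] flags=0000 → (cmp)
[8] flags=0000 GT?T → r3=0x4a
[9] flags=0000 CS?F → skip
[10] flags=0000 GT?T → r2=0x5e

VAL = 0x35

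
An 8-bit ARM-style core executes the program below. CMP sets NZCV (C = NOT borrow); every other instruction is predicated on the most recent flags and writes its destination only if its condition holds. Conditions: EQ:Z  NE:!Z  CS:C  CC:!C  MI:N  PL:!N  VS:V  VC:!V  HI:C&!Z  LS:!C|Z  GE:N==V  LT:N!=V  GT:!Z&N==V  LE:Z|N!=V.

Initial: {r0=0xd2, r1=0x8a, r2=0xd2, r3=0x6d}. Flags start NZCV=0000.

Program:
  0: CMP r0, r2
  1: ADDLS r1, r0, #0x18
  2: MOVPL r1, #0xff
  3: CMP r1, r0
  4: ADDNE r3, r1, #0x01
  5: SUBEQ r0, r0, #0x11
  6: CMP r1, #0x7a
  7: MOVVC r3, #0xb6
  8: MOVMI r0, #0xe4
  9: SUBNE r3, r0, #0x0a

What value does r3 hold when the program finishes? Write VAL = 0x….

VAL = 0xda

0: ✓ CMP  NZCV=0110
1: ✓ ADDLS  r1←0xea
2: ✓ MOVPL  r1←0xff
3: ✓ CMP  NZCV=0010
4: ✓ ADDNE  r3←0x00
5: · SUBEQ
6: ✓ CMP  NZCV=1010
7: ✓ MOVVC  r3←0xb6
8: ✓ MOVMI  r0←0xe4
9: ✓ SUBNE  r3←0xda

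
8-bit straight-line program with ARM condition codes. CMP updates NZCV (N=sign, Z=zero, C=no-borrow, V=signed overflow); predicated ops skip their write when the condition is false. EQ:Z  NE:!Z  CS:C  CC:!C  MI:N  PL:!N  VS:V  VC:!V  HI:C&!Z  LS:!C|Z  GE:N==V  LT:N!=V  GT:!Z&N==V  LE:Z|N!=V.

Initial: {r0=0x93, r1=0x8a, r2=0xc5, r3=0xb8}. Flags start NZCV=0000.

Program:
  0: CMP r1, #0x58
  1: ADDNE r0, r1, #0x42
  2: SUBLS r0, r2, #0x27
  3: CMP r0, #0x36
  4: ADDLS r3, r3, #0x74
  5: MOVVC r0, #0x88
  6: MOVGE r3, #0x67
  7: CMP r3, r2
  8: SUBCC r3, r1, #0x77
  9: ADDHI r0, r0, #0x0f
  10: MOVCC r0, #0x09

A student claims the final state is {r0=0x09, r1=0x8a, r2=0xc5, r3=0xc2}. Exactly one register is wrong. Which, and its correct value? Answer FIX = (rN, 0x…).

[0] flags=0011 → (cmp)
[1] flags=0011 NE?T → r0=0xcc
[2] flags=0011 LS?F → skip
[3] flags=1010 → (cmp)
[4] flags=1010 LS?F → skip
[5] flags=1010 VC?T → r0=0x88
[6] flags=1010 GE?F → skip
[7] flags=1000 → (cmp)
[8] flags=1000 CC?T → r3=0x13
[9] flags=1000 HI?F → skip
[10] flags=1000 CC?T → r0=0x09

FIX = (r3, 0x13)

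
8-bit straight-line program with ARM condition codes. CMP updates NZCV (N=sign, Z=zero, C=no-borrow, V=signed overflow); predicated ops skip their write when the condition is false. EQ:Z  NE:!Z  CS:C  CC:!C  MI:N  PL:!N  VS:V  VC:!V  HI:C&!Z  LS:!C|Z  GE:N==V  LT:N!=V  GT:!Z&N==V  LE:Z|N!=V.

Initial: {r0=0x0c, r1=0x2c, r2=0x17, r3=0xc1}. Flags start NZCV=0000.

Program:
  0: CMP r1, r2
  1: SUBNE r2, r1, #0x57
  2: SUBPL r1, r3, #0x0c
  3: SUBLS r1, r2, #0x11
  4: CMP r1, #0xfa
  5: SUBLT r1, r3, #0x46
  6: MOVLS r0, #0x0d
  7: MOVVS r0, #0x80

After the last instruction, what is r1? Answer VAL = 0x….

[0] flags=0010 → (cmp)
[1] flags=0010 NE?T → r2=0xd5
[2] flags=0010 PL?T → r1=0xb5
[3] flags=0010 LS?F → skip
[4] flags=1000 → (cmp)
[5] flags=1000 LT?T → r1=0x7b
[6] flags=1000 LS?T → r0=0x0d
[7] flags=1000 VS?F → skip

VAL = 0x7b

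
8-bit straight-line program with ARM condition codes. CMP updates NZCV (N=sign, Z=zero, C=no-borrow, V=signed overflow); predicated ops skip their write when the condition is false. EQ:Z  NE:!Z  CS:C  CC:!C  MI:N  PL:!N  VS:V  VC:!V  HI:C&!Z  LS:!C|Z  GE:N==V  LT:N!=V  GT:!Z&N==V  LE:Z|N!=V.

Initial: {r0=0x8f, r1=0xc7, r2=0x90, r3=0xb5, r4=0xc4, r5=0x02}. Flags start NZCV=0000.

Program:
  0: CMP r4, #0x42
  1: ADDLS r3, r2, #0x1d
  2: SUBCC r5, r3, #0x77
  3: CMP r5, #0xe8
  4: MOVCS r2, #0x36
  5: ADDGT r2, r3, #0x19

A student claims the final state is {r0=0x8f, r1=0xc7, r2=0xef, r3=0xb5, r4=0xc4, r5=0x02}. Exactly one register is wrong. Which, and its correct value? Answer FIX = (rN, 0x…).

[0] flags=1010 → (cmp)
[1] flags=1010 LS?F → skip
[2] flags=1010 CC?F → skip
[3] flags=0000 → (cmp)
[4] flags=0000 CS?F → skip
[5] flags=0000 GT?T → r2=0xce

FIX = (r2, 0xce)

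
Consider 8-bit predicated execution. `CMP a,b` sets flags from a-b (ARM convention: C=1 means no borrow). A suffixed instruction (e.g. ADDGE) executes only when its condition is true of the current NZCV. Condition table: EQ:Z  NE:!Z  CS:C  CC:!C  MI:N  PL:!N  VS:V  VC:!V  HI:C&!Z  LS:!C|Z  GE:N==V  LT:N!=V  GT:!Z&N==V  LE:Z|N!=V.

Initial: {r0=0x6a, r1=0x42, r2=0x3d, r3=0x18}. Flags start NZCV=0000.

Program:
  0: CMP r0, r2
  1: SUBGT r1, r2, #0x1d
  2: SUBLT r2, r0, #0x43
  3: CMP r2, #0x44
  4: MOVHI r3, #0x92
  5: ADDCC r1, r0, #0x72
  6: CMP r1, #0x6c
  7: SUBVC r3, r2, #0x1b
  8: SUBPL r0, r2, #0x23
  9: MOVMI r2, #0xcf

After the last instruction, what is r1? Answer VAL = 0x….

0: ✓ CMP  NZCV=0010
1: ✓ SUBGT  r1←0x20
2: · SUBLT
3: ✓ CMP  NZCV=1000
4: · MOVHI
5: ✓ ADDCC  r1←0xdc
6: ✓ CMP  NZCV=0011
7: · SUBVC
8: ✓ SUBPL  r0←0x1a
9: · MOVMI

VAL = 0xdc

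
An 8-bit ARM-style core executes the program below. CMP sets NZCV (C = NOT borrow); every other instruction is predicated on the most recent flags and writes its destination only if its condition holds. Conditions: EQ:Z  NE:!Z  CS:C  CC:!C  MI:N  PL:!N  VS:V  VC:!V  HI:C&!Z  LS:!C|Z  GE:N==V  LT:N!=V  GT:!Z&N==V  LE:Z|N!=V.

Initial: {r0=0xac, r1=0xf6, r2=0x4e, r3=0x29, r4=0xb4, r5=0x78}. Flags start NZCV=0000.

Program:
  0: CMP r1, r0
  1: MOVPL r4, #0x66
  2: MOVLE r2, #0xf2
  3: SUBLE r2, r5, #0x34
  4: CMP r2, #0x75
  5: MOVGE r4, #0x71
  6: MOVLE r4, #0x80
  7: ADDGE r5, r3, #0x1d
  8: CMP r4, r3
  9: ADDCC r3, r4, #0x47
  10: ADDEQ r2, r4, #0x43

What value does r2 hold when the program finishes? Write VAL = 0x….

VAL = 0x4e

0: ✓ CMP  NZCV=0010
1: ✓ MOVPL  r4←0x66
2: · MOVLE
3: · SUBLE
4: ✓ CMP  NZCV=1000
5: · MOVGE
6: ✓ MOVLE  r4←0x80
7: · ADDGE
8: ✓ CMP  NZCV=0011
9: · ADDCC
10: · ADDEQ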